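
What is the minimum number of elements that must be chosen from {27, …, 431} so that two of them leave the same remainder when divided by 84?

85

Group the integers by remainder mod 84; there are 84 residue classes, each nonempty in this range.
Choosing one from each class (84 integers) avoids any shared remainder.
One more choice must repeat a class, so two differ by a multiple of 84. Hence 84 + 1 = 85.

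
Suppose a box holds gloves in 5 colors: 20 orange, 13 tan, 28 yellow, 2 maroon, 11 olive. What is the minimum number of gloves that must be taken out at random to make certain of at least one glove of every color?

The hardest color to obtain is maroon: we could draw every other glove first — 74 − 2 = 72 gloves — without a single maroon one.
The next draw must be maroon, so 72 + 1 = 73.

73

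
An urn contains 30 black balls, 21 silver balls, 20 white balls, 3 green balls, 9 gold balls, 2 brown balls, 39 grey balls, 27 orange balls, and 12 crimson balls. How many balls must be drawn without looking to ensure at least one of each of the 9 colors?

The hardest color to obtain is brown: we could draw every other ball first — 163 − 2 = 161 balls — without a single brown one.
The next draw must be brown, so 161 + 1 = 162.

162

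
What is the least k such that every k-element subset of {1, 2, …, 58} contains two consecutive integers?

Partition {1, …, 58} into 29 pairs: {1,2}, {3,4}, …, {57,58}.
Choosing 29 integers — say the 29 even numbers 2, 4, …, 58 — takes one from each pair and avoids the property.
Choosing 30 forces two into the same pair by pigeonhole, and those are consecutive. So 30.

30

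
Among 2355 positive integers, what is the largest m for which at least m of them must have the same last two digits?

There are 100 possible two-digit endings, which serve as the pigeonholes.
If each of the 100 possible two-digit endings held at most 23, the total would be at most 100 × 23 = 2300 < 2355, a contradiction.
So at least one holds ⌈2355/100⌉ = 24.

24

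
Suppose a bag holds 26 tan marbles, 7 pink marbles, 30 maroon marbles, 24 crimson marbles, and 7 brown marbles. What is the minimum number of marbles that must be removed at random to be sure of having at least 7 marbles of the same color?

31

Treat the 5 colors as pigeonholes.
The worst case takes 6 marbles of each color without reaching 7 of any: 5 × 6 = 30.
The next marble must bring some color to 7, so 30 + 1 = 31.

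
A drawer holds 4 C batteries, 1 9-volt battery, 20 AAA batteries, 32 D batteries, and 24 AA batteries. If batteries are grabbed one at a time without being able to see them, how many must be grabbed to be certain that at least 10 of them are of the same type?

33

In the worst case we take at most 9 of each type, but all 4 C and all 1 9-volt (fewer than 9), giving 4 + 1 + 9 + 9 + 9 = 32.
One more battery then forces some type to 10, so 32 + 1 = 33.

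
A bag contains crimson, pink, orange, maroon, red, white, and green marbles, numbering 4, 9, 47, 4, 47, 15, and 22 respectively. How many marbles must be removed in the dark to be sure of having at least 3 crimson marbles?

To avoid crimson marbles as long as possible, exhaust the other 6 colors first.
The worst case draws every non-crimson marble first: 9 + 47 + 4 + 47 + 15 + 22 = 144.
The next 3 draws are then forced to be crimson, giving 144 + 3 = 147.

147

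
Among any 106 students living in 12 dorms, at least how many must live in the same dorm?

9

The 106 students fall into 12 dorms.
If each of the 12 dorms held at most 8, the total would be at most 12 × 8 = 96 < 106, a contradiction.
So at least one holds ⌈106/12⌉ = 9.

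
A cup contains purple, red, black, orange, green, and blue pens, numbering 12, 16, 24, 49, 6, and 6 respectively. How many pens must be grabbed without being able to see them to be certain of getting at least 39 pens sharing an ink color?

103

Treat the 6 ink colors as pigeonholes.
In the worst case we take at most 38 of each ink color, but all 12 purple, all 16 red, all 24 black, all 6 green, and all 6 blue (fewer than 38), giving 12 + 16 + 24 + 38 + 6 + 6 = 102.
One more pen then forces some ink color to 39, so 102 + 1 = 103.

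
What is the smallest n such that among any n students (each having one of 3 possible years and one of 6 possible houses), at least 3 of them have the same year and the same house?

37

There are 3 × 6 = 18 (year, house) combinations acting as pigeonholes.
With 18 × 2 = 36 students we could place exactly 2 in each, with no (year, house) pair reaching 3.
One more forces some (year, house) pair to hold 3, so 36 + 1 = 37.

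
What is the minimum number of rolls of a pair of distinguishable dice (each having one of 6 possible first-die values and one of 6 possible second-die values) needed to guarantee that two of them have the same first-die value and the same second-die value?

There are 6 × 6 = 36 (first-die value, second-die value) combinations acting as pigeonholes.
With 36 rolls of a pair of distinguishable dice we could place one in each, avoiding any repeat.
One more forces some (first-die value, second-die value) pair to hold 2, so 36 + 1 = 37.

37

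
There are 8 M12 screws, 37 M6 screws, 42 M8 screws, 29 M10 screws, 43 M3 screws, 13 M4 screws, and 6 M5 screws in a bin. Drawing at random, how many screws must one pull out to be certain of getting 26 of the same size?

In the worst case we take at most 25 of each size, but all 8 M12, all 13 M4, and all 6 M5 (fewer than 25), giving 8 + 25 + 25 + 25 + 25 + 13 + 6 = 127.
One more screw then forces some size to 26, so 127 + 1 = 128.

128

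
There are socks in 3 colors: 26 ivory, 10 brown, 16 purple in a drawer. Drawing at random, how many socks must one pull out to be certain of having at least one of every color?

43

The hardest color to obtain is brown: we could draw every other sock first — 52 − 10 = 42 socks — without a single brown one.
The next draw must be brown, so 42 + 1 = 43.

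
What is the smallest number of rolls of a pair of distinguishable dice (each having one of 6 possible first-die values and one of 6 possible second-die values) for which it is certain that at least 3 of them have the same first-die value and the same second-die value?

73

There are 6 × 6 = 36 (first-die value, second-die value) combinations acting as pigeonholes.
With 36 × 2 = 72 rolls of a pair of distinguishable dice we could place exactly 2 in each, with no (first-die value, second-die value) pair reaching 3.
One more forces some (first-die value, second-die value) pair to hold 3, so 72 + 1 = 73.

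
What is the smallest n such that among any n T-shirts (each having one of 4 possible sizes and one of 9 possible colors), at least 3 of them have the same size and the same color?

There are 4 × 9 = 36 (size, color) combinations acting as pigeonholes.
With 36 × 2 = 72 T-shirts we could place exactly 2 in each, with no (size, color) pair reaching 3.
One more forces some (size, color) pair to hold 3, so 72 + 1 = 73.

73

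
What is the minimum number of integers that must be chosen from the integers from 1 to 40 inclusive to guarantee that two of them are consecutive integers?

21

Partition {1, …, 40} into 20 pairs: {1,2}, {3,4}, …, {39,40}.
Choosing 20 integers — say the 20 even numbers 2, 4, …, 40 — takes one from each pair and avoids the property.
Choosing 21 forces two into the same pair by pigeonhole, and those are consecutive. So 21.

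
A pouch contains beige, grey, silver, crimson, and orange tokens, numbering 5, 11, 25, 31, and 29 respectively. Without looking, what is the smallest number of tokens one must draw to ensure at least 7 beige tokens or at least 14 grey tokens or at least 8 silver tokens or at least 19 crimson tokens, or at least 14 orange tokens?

55

The worst case stops just short of every target: all 5 beige, all 11 grey, 7 silver, 18 crimson, 13 orange — 5 + 11 + 7 + 18 + 13 = 54 tokens.
One more token must push some color to its target, so 54 + 1 = 55.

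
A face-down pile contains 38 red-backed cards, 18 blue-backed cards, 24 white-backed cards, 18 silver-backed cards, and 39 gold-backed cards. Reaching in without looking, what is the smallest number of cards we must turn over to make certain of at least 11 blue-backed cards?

130

The worst case draws every non-blue-backed card first: 38 + 24 + 18 + 39 = 119.
The next 11 draws are then forced to be blue-backed, giving 119 + 11 = 130.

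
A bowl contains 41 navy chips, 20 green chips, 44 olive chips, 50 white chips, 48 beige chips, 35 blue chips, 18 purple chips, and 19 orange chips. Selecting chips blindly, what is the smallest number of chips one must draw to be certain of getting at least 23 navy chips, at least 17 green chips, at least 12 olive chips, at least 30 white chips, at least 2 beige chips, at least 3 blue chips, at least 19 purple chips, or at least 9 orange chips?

The worst case stops just short of every target: 22 navy, 16 green, 11 olive, 29 white, 1 beige, 2 blue, 18 purple, 8 orange — 22 + 16 + 11 + 29 + 1 + 2 + 18 + 8 = 107 chips.
One more chip must push some color to its target, so 107 + 1 = 108.

108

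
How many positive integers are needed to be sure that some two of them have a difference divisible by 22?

Use the pigeonhole principle on residue classes: two integers differ by a multiple of 22 exactly when they share a remainder mod 22.
There are 22 residue classes mod 22, so 22 integers can all lie in distinct classes.
One more integer must repeat a residue, giving a difference divisible by 22. So n = 22 + 1 = 23.

23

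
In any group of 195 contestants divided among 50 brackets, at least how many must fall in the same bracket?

4

The 195 contestants fall into 50 brackets.
If each of the 50 brackets held at most 3, the total would be at most 50 × 3 = 150 < 195, a contradiction.
So at least one holds ⌈195/50⌉ = 4.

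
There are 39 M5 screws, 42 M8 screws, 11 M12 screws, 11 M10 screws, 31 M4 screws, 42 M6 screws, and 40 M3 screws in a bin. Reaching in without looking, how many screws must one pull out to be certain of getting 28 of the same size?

Treat the 7 sizes as pigeonholes.
In the worst case we take at most 27 of each size, but all 11 M12 and all 11 M10 (fewer than 27), giving 27 + 27 + 11 + 11 + 27 + 27 + 27 = 157.
One more screw then forces some size to 28, so 157 + 1 = 158.

158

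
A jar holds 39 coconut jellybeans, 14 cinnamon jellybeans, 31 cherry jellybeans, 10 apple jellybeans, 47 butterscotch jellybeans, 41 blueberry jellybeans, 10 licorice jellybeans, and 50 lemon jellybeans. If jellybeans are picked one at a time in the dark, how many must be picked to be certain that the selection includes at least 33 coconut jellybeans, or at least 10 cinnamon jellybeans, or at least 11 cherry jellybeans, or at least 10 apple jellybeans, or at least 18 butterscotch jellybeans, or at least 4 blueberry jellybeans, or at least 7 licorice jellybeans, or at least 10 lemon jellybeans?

96

Each of the 8 flavors has its own threshold; avoid all of them simultaneously.
The worst case stops just short of every target: 32 coconut, 9 cinnamon, 10 cherry, 9 apple, 17 butterscotch, 3 blueberry, 6 licorice, 9 lemon — 32 + 9 + 10 + 9 + 17 + 3 + 6 + 9 = 95 jellybeans.
One more jellybean must push some flavor to its target, so 95 + 1 = 96.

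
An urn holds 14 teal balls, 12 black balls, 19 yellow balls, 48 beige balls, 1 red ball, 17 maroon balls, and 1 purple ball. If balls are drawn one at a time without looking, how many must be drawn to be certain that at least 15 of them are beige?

79

The worst case draws every non-beige ball first: 14 + 12 + 19 + 1 + 17 + 1 = 64.
The next 15 draws are then forced to be beige, giving 64 + 15 = 79.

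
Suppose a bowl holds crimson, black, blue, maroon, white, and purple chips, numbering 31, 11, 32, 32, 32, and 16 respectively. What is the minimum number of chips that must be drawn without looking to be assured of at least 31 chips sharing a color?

148

Treat the 6 colors as pigeonholes.
In the worst case we take at most 30 of each color, but all 11 black and all 16 purple (fewer than 30), giving 30 + 11 + 30 + 30 + 30 + 16 = 147.
One more chip then forces some color to 31, so 147 + 1 = 148.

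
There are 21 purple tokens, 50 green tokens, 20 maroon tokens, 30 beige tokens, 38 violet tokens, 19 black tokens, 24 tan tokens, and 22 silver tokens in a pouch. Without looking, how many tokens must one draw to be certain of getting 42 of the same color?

216

In the worst case we take at most 41 of each color, but all 21 purple, all 20 maroon, all 30 beige, all 38 violet, all 19 black, all 24 tan, and all 22 silver (fewer than 41), giving 21 + 41 + 20 + 30 + 38 + 19 + 24 + 22 = 215.
One more token then forces some color to 42, so 215 + 1 = 216.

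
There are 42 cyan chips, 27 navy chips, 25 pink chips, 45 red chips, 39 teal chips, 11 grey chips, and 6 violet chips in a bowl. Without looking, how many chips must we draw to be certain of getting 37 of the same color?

Treat the 7 colors as pigeonholes.
In the worst case we take at most 36 of each color, but all 27 navy, all 25 pink, all 11 grey, and all 6 violet (fewer than 36), giving 36 + 27 + 25 + 36 + 36 + 11 + 6 = 177.
One more chip then forces some color to 37, so 177 + 1 = 178.

178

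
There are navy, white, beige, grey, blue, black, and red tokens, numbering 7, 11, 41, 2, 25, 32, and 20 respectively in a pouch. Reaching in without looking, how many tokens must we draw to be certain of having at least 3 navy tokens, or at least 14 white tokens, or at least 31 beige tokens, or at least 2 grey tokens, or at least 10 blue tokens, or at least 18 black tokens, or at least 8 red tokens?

The worst case stops just short of every target: 2 navy, all 11 white, 30 beige, 1 grey, 9 blue, 17 black, 7 red — 2 + 11 + 30 + 1 + 9 + 17 + 7 = 77 tokens.
One more token must push some color to its target, so 77 + 1 = 78.

78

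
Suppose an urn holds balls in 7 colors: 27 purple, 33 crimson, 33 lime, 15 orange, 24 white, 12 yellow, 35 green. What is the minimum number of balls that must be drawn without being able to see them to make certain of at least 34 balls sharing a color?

In the worst case we take at most 33 of each color, but all 27 purple, all 15 orange, all 24 white, and all 12 yellow (fewer than 33), giving 27 + 33 + 33 + 15 + 24 + 12 + 33 = 177.
One more ball then forces some color to 34, so 177 + 1 = 178.

178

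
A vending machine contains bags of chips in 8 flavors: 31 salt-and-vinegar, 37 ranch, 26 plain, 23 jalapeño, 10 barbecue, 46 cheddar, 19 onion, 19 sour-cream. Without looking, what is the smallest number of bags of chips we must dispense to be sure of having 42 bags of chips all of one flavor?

207

In the worst case we take at most 41 of each flavor, but all 31 salt-and-vinegar, all 37 ranch, all 26 plain, all 23 jalapeño, all 10 barbecue, all 19 onion, and all 19 sour-cream (fewer than 41), giving 31 + 37 + 26 + 23 + 10 + 41 + 19 + 19 = 206.
One more bag of chips then forces some flavor to 42, so 206 + 1 = 207.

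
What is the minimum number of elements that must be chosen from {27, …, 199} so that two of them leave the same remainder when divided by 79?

Use the pigeonhole principle on residue classes: group the integers by remainder mod 79; there are 79 residue classes, each nonempty in this range.
Choosing one from each class (79 integers) avoids any shared remainder.
One more choice must repeat a class, so two differ by a multiple of 79. Hence 79 + 1 = 80.

80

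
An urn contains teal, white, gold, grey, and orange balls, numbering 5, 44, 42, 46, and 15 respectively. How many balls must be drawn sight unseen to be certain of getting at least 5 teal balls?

To avoid teal balls as long as possible, exhaust the other 4 colors first.
The worst case draws every non-teal ball first: 44 + 42 + 46 + 15 = 147.
The next 5 draws are then forced to be teal, giving 147 + 5 = 152.

152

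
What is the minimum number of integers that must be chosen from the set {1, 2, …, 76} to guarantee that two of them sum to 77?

39

Partition {1, …, 76} into 38 pairs: {1,76}, {2,75}, …, {38,39}.
Choosing 38 integers — say the integers 1 through 38 — takes one from each pair and avoids the property.
Choosing 39 forces two into the same pair by pigeonhole, and those sum to 77. So 39.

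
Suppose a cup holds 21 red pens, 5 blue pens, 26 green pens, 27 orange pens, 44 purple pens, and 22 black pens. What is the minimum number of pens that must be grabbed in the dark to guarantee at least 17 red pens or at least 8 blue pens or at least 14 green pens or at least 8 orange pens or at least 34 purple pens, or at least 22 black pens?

The worst case stops just short of every target: 16 red, all 5 blue, 13 green, 7 orange, 33 purple, 21 black — 16 + 5 + 13 + 7 + 33 + 21 = 95 pens.
One more pen must push some ink color to its target, so 95 + 1 = 96.

96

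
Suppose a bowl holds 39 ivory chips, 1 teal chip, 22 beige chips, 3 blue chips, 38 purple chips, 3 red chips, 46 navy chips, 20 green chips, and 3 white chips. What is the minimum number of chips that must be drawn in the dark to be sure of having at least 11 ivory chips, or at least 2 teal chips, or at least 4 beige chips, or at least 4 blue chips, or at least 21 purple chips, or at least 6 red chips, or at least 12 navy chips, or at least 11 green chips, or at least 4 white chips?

65

The worst case stops just short of every target: 10 ivory, 1 teal, 3 beige, 3 blue, 20 purple, all 3 red, 11 navy, 10 green, 3 white — 10 + 1 + 3 + 3 + 20 + 3 + 11 + 10 + 3 = 64 chips.
One more chip must push some color to its target, so 64 + 1 = 65.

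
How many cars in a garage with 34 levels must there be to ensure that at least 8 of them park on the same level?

There are 34 levels acting as pigeonholes.
With 34 × 7 = 238 cars we could place exactly 7 in each, with no class reaching 8.
One more forces some class to hold 8, so 238 + 1 = 239.

239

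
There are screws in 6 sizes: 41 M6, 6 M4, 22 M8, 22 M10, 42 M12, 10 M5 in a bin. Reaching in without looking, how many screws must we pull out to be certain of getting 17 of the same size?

In the worst case we take at most 16 of each size, but all 6 M4 and all 10 M5 (fewer than 16), giving 16 + 6 + 16 + 16 + 16 + 10 = 80.
One more screw then forces some size to 17, so 80 + 1 = 81.

81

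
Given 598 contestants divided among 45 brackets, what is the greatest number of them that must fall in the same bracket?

14

If each of the 45 brackets held at most 13, the total would be at most 45 × 13 = 585 < 598, a contradiction.
So at least one holds ⌈598/45⌉ = 14.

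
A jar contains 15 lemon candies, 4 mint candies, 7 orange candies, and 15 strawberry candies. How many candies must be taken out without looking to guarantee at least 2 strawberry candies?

The worst case draws every non-strawberry candy first: 15 + 4 + 7 = 26.
The next 2 draws are then forced to be strawberry, giving 26 + 2 = 28.

28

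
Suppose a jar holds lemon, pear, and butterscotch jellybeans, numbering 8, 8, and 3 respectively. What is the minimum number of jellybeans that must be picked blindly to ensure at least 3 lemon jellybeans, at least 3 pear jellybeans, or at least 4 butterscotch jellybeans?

8

The worst case stops just short of every target: 2 lemon, 2 pear, 3 butterscotch — 2 + 2 + 3 = 7 jellybeans.
One more jellybean must push some flavor to its target, so 7 + 1 = 8.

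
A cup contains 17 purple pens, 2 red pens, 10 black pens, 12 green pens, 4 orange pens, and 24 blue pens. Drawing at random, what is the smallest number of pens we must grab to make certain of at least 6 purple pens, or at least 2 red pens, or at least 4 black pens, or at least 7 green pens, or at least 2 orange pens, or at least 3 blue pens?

Each of the 6 ink colors has its own threshold; avoid all of them simultaneously.
The worst case stops just short of every target: 5 purple, 1 red, 3 black, 6 green, 1 orange, 2 blue — 5 + 1 + 3 + 6 + 1 + 2 = 18 pens.
One more pen must push some ink color to its target, so 18 + 1 = 19.

19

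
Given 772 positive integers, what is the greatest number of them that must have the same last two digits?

There are 100 possible two-digit endings, which serve as the pigeonholes.
If each of the 100 possible two-digit endings held at most 7, the total would be at most 100 × 7 = 700 < 772, a contradiction.
So at least one holds ⌈772/100⌉ = 8.

8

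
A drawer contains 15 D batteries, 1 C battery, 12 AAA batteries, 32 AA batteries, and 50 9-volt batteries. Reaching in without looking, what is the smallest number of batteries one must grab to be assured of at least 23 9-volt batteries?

83

The worst case draws every non-9-volt battery first: 15 + 1 + 12 + 32 = 60.
The next 23 draws are then forced to be 9-volt, giving 60 + 23 = 83.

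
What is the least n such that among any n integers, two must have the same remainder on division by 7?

8

Use the pigeonhole principle on residue classes: two integers differ by a multiple of 7 exactly when they share a remainder mod 7.
There are 7 residue classes mod 7, so 7 integers can all lie in distinct classes.
One more integer must repeat a residue, giving a difference divisible by 7. So n = 7 + 1 = 8.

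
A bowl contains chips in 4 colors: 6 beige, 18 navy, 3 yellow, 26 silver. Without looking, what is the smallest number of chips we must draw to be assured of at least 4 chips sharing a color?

The worst case takes 3 chips of each color without reaching 4 of any: 4 × 3 = 12.
The next chip must bring some color to 4, so 12 + 1 = 13.

13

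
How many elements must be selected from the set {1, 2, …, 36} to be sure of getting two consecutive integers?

19

Partition {1, …, 36} into 18 pairs: {1,2}, {3,4}, …, {35,36}.
Choosing 18 integers — say the 18 even numbers 2, 4, …, 36 — takes one from each pair and avoids the property.
Choosing 19 forces two into the same pair by pigeonhole, and those are consecutive. So 19.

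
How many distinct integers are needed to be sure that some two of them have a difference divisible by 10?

Two integers differ by a multiple of 10 exactly when they share a remainder mod 10.
There are 10 residue classes mod 10, so 10 integers can all lie in distinct classes.
One more integer must repeat a residue, giving a difference divisible by 10. So n = 10 + 1 = 11.

11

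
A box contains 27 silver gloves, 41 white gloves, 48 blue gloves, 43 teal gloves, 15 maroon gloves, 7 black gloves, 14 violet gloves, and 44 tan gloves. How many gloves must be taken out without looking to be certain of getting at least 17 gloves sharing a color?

In the worst case we take at most 16 of each color, but all 15 maroon, all 7 black, and all 14 violet (fewer than 16), giving 16 + 16 + 16 + 16 + 15 + 7 + 14 + 16 = 116.
One more glove then forces some color to 17, so 116 + 1 = 117.

117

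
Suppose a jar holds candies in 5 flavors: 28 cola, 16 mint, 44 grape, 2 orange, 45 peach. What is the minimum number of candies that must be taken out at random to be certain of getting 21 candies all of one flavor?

79

In the worst case we take at most 20 of each flavor, but all 16 mint and all 2 orange (fewer than 20), giving 20 + 16 + 20 + 2 + 20 = 78.
One more candy then forces some flavor to 21, so 78 + 1 = 79.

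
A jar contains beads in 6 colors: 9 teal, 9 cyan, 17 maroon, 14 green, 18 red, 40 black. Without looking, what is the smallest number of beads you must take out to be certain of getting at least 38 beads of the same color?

In the worst case we take at most 37 of each color, but all 9 teal, all 9 cyan, all 17 maroon, all 14 green, and all 18 red (fewer than 37), giving 9 + 9 + 17 + 14 + 18 + 37 = 104.
One more bead then forces some color to 38, so 104 + 1 = 105.

105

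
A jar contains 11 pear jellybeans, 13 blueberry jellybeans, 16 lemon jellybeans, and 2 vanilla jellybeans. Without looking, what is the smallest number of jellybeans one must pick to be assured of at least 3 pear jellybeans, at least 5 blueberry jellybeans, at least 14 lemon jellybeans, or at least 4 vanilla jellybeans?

The worst case stops just short of every target: 2 pear, 4 blueberry, 13 lemon, all 2 vanilla — 2 + 4 + 13 + 2 = 21 jellybeans.
One more jellybean must push some flavor to its target, so 21 + 1 = 22.

22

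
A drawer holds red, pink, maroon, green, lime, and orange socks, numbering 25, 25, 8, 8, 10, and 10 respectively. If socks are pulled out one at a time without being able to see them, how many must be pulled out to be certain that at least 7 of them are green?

85

To avoid green socks as long as possible, exhaust the other 5 colors first.
The worst case draws every non-green sock first: 25 + 25 + 8 + 10 + 10 = 78.
The next 7 draws are then forced to be green, giving 78 + 7 = 85.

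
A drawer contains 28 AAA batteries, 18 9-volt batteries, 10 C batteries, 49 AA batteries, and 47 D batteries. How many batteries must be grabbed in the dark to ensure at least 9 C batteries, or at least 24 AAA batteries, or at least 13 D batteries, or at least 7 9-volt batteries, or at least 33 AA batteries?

Each of the 5 types has its own threshold; avoid all of them simultaneously.
The worst case stops just short of every target: 23 AAA, 6 9-volt, 8 C, 32 AA, 12 D — 23 + 6 + 8 + 32 + 12 = 81 batteries.
One more battery must push some type to its target, so 81 + 1 = 82.

82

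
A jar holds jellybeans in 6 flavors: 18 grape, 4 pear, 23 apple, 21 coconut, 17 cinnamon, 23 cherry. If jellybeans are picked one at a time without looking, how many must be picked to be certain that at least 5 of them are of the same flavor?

Treat the 6 flavors as pigeonholes.
The worst case takes 4 jellybeans of each flavor without reaching 5 of any: 6 × 4 = 24.
The next jellybean must bring some flavor to 5, so 24 + 1 = 25.

25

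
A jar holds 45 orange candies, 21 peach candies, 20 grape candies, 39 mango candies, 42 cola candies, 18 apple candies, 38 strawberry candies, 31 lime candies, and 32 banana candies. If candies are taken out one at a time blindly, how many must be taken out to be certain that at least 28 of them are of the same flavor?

222

In the worst case we take at most 27 of each flavor, but all 21 peach, all 20 grape, and all 18 apple (fewer than 27), giving 27 + 21 + 20 + 27 + 27 + 18 + 27 + 27 + 27 = 221.
One more candy then forces some flavor to 28, so 221 + 1 = 222.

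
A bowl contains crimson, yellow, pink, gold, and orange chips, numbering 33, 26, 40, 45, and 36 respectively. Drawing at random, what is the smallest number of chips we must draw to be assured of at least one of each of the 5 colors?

155

The hardest color to obtain is yellow: we could draw every other chip first — 180 − 26 = 154 chips — without a single yellow one.
The next draw must be yellow, so 154 + 1 = 155.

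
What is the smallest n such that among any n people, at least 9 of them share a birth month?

97

There are 12 months of the year acting as pigeonholes.
With 12 × 8 = 96 people we could place exactly 8 in each, with no class reaching 9.
One more forces some class to hold 9, so 96 + 1 = 97.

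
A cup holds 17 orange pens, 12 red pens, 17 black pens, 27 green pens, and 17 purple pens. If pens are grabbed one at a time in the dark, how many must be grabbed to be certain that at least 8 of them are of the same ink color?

The worst case takes 7 pens of each ink color without reaching 8 of any: 5 × 7 = 35.
The next pen must bring some ink color to 8, so 35 + 1 = 36.

36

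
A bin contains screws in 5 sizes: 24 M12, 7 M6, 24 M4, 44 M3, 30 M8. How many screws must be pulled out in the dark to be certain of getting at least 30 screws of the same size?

Treat the 5 sizes as pigeonholes.
In the worst case we take at most 29 of each size, but all 24 M12, all 7 M6, and all 24 M4 (fewer than 29), giving 24 + 7 + 24 + 29 + 29 = 113.
One more screw then forces some size to 30, so 113 + 1 = 114.

114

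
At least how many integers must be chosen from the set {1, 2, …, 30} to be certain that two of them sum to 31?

16

Partition {1, …, 30} into 15 pairs: {1,30}, {2,29}, …, {15,16}.
Choosing 15 integers — say the integers 1 through 15 — takes one from each pair and avoids the property.
Choosing 16 forces two into the same pair by pigeonhole, and those sum to 31. So 16.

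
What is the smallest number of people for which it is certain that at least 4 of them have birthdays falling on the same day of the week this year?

22

There are 7 days of the week acting as pigeonholes.
With 7 × 3 = 21 people we could place exactly 3 in each, with no class reaching 4.
One more forces some class to hold 4, so 21 + 1 = 22.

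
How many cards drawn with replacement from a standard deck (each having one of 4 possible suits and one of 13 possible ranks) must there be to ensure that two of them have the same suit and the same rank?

53

There are 4 × 13 = 52 (suit, rank) combinations acting as pigeonholes.
With 52 cards drawn with replacement from a standard deck we could place one in each, avoiding any repeat.
One more forces some (suit, rank) pair to hold 2, so 52 + 1 = 53.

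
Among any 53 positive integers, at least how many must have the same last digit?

The 53 positive integers fall into 10 possible last digits.
If each of the 10 possible last digits held at most 5, the total would be at most 10 × 5 = 50 < 53, a contradiction.
So at least one holds ⌈53/10⌉ = 6.

6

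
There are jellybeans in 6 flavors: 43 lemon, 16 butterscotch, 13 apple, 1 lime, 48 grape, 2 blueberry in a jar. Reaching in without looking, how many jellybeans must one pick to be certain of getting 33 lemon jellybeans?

113

To avoid lemon jellybeans as long as possible, exhaust the other 5 flavors first.
The worst case draws every non-lemon jellybean first: 16 + 13 + 1 + 48 + 2 = 80.
The next 33 draws are then forced to be lemon, giving 80 + 33 = 113.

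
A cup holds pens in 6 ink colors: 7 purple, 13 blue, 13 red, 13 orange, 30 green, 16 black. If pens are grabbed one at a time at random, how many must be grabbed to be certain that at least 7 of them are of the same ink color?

37

Treat the 6 ink colors as pigeonholes.
The worst case takes 6 pens of each ink color without reaching 7 of any: 6 × 6 = 36.
The next pen must bring some ink color to 7, so 36 + 1 = 37.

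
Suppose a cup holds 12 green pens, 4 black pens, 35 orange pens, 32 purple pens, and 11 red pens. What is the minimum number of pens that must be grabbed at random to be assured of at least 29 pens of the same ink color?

Treat the 5 ink colors as pigeonholes.
In the worst case we take at most 28 of each ink color, but all 12 green, all 4 black, and all 11 red (fewer than 28), giving 12 + 4 + 28 + 28 + 11 = 83.
One more pen then forces some ink color to 29, so 83 + 1 = 84.

84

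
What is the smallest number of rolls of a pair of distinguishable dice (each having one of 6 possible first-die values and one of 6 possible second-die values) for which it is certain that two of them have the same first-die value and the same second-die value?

There are 6 × 6 = 36 (first-die value, second-die value) combinations acting as pigeonholes.
With 36 rolls of a pair of distinguishable dice we could place one in each, avoiding any repeat.
One more forces some (first-die value, second-die value) pair to hold 2, so 36 + 1 = 37.

37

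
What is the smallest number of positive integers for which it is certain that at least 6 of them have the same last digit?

51

There are 10 possible last digits acting as pigeonholes.
With 10 × 5 = 50 positive integers we could place exactly 5 in each, with no class reaching 6.
One more forces some class to hold 6, so 50 + 1 = 51.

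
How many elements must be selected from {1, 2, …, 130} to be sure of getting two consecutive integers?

66

Partition {1, …, 130} into 65 pairs: {1,2}, {3,4}, …, {129,130}.
Choosing 65 integers — say the 65 even numbers 2, 4, …, 130 — takes one from each pair and avoids the property.
Choosing 66 forces two into the same pair by pigeonhole, and those are consecutive. So 66.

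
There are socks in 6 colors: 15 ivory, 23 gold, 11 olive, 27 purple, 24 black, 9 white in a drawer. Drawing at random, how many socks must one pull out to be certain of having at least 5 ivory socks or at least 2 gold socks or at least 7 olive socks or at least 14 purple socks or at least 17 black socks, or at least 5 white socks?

45

The worst case stops just short of every target: 4 ivory, 1 gold, 6 olive, 13 purple, 16 black, 4 white — 4 + 1 + 6 + 13 + 16 + 4 = 44 socks.
One more sock must push some color to its target, so 44 + 1 = 45.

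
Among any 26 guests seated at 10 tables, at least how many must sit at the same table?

3

The 26 guests fall into 10 tables.
If each of the 10 tables held at most 2, the total would be at most 10 × 2 = 20 < 26, a contradiction.
So at least one holds ⌈26/10⌉ = 3.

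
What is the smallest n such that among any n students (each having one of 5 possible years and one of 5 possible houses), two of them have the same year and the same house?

26

There are 5 × 5 = 25 (year, house) combinations acting as pigeonholes.
With 25 students we could place one in each, avoiding any repeat.
One more forces some (year, house) pair to hold 2, so 25 + 1 = 26.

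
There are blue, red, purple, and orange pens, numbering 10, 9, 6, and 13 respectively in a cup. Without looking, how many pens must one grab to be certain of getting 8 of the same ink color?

In the worst case we take at most 7 of each ink color, but all 6 purple (fewer than 7), giving 7 + 7 + 6 + 7 = 27.
One more pen then forces some ink color to 8, so 27 + 1 = 28.

28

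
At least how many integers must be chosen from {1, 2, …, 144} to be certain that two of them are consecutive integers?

73

Partition {1, …, 144} into 72 pairs: {1,2}, {3,4}, …, {143,144}.
Choosing 72 integers — say the 72 even numbers 2, 4, …, 144 — takes one from each pair and avoids the property.
Choosing 73 forces two into the same pair by pigeonhole, and those are consecutive. So 73.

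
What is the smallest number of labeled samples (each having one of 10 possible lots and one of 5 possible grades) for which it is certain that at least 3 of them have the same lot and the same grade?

101

There are 10 × 5 = 50 (lot, grade) combinations acting as pigeonholes.
With 50 × 2 = 100 labeled samples we could place exactly 2 in each, with no (lot, grade) pair reaching 3.
One more forces some (lot, grade) pair to hold 3, so 100 + 1 = 101.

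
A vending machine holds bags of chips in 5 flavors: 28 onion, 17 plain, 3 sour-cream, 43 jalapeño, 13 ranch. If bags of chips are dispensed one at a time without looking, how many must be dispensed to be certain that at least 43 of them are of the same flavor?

In the worst case we take at most 42 of each flavor, but all 28 onion, all 17 plain, all 3 sour-cream, and all 13 ranch (fewer than 42), giving 28 + 17 + 3 + 42 + 13 = 103.
One more bag of chips then forces some flavor to 43, so 103 + 1 = 104.

104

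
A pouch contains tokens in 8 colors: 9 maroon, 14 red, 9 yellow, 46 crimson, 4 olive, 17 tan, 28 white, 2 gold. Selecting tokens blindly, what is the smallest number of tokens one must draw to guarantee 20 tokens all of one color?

Treat the 8 colors as pigeonholes.
In the worst case we take at most 19 of each color, but all 9 maroon, all 14 red, all 9 yellow, all 4 olive, all 17 tan, and all 2 gold (fewer than 19), giving 9 + 14 + 9 + 19 + 4 + 17 + 19 + 2 = 93.
One more token then forces some color to 20, so 93 + 1 = 94.

94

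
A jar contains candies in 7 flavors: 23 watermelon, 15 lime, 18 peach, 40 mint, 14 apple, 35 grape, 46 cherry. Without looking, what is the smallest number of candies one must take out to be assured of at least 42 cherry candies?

187

The worst case draws every non-cherry candy first: 23 + 15 + 18 + 40 + 14 + 35 = 145.
The next 42 draws are then forced to be cherry, giving 145 + 42 = 187.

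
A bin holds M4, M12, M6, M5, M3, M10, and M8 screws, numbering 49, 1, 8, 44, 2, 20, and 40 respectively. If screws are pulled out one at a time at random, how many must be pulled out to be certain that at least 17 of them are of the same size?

In the worst case we take at most 16 of each size, but all 1 M12, all 8 M6, and all 2 M3 (fewer than 16), giving 16 + 1 + 8 + 16 + 2 + 16 + 16 = 75.
One more screw then forces some size to 17, so 75 + 1 = 76.

76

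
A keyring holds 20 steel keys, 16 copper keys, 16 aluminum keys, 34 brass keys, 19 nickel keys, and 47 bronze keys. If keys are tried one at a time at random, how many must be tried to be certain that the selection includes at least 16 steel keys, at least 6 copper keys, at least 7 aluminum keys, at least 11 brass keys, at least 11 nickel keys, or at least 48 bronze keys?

94

The worst case stops just short of every target: 15 steel, 5 copper, 6 aluminum, 10 brass, 10 nickel, 47 bronze — 15 + 5 + 6 + 10 + 10 + 47 = 93 keys.
One more key must push some type to its target, so 93 + 1 = 94.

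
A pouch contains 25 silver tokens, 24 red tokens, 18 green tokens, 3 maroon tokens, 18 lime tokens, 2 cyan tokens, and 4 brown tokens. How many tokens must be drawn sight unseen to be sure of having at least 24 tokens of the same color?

Treat the 7 colors as pigeonholes.
In the worst case we take at most 23 of each color, but all 18 green, all 3 maroon, all 18 lime, all 2 cyan, and all 4 brown (fewer than 23), giving 23 + 23 + 18 + 3 + 18 + 2 + 4 = 91.
One more token then forces some color to 24, so 91 + 1 = 92.

92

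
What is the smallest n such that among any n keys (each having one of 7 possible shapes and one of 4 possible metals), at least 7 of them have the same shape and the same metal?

169

There are 7 × 4 = 28 (shape, metal) combinations acting as pigeonholes.
With 28 × 6 = 168 keys we could place exactly 6 in each, with no (shape, metal) pair reaching 7.
One more forces some (shape, metal) pair to hold 7, so 168 + 1 = 169.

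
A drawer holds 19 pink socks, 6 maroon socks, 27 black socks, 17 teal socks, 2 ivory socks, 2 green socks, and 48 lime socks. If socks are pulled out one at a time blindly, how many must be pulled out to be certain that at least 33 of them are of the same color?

In the worst case we take at most 32 of each color, but all 19 pink, all 6 maroon, all 27 black, all 17 teal, all 2 ivory, and all 2 green (fewer than 32), giving 19 + 6 + 27 + 17 + 2 + 2 + 32 = 105.
One more sock then forces some color to 33, so 105 + 1 = 106.

106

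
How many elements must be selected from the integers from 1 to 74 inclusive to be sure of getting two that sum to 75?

Partition {1, …, 74} into 37 pairs: {1,74}, {2,73}, …, {37,38}.
Choosing 37 integers — say the integers 1 through 37 — takes one from each pair and avoids the property.
Choosing 38 forces two into the same pair by pigeonhole, and those sum to 75. So 38.

38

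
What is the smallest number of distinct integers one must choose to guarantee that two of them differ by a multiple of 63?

64

Two integers differ by a multiple of 63 exactly when they share a remainder mod 63.
There are 63 residue classes mod 63, so 63 integers can all lie in distinct classes.
One more integer must repeat a residue, giving a difference divisible by 63. So n = 63 + 1 = 64.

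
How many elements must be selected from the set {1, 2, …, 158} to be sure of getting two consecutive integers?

80

Partition {1, …, 158} into 79 pairs: {1,2}, {3,4}, …, {157,158}.
Choosing 79 integers — say the 79 even numbers 2, 4, …, 158 — takes one from each pair and avoids the property.
Choosing 80 forces two into the same pair by pigeonhole, and those are consecutive. So 80.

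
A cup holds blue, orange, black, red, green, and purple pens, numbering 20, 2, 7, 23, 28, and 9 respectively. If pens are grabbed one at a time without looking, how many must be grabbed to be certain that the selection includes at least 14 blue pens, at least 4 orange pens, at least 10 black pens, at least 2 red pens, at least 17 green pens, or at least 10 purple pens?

49

Each of the 6 ink colors has its own threshold; avoid all of them simultaneously.
The worst case stops just short of every target: 13 blue, all 2 orange, all 7 black, 1 red, 16 green, 9 purple — 13 + 2 + 7 + 1 + 16 + 9 = 48 pens.
One more pen must push some ink color to its target, so 48 + 1 = 49.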